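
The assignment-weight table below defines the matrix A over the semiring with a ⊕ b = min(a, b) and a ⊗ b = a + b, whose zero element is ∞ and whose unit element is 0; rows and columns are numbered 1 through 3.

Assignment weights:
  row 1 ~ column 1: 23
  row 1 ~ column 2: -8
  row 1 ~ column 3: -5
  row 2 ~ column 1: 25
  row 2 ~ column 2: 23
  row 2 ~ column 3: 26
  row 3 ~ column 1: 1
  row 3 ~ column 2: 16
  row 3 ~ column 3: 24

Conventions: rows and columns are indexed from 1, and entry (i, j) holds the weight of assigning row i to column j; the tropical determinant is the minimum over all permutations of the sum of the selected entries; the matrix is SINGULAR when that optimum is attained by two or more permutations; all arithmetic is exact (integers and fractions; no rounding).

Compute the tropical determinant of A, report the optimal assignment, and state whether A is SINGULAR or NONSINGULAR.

σ = (1, 2, 3): 23 + 23 + 24 = 70
σ = (1, 3, 2): 23 + 26 + 16 = 65
σ = (2, 1, 3): (-8) + 25 + 24 = 41
σ = (2, 3, 1): (-8) + 26 + 1 = 19
σ = (3, 1, 2): (-5) + 25 + 16 = 36
σ = (3, 2, 1): (-5) + 23 + 1 = 19
Optimal value attained by: σ = (2, 3, 1).
Answer: det⊕(A) = 19; verdict: SINGULAR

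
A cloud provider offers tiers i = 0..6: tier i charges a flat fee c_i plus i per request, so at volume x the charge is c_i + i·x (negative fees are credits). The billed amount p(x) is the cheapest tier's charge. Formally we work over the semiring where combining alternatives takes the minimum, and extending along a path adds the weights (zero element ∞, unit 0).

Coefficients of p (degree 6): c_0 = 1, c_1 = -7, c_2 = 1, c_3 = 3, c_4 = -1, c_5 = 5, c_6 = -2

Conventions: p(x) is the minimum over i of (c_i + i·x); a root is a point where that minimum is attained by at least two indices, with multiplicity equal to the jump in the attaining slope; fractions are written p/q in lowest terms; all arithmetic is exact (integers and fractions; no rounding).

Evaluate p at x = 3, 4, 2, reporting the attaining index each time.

p(3) = min(1+0·3=1, -7+1·3=-4, 1+2·3=7, 3+3·3=12, -1+4·3=11, 5+5·3=20, -2+6·3=16) = -4 (attained by i=1)
p(4) = min(1+0·4=1, -7+1·4=-3, 1+2·4=9, 3+3·4=15, -1+4·4=15, 5+5·4=25, -2+6·4=22) = -3 (attained by i=1)
p(2) = min(1+0·2=1, -7+1·2=-5, 1+2·2=5, 3+3·2=9, -1+4·2=7, 5+5·2=15, -2+6·2=10) = -5 (attained by i=1)
Answer: p(3) = -4; p(4) = -3; p(2) = -5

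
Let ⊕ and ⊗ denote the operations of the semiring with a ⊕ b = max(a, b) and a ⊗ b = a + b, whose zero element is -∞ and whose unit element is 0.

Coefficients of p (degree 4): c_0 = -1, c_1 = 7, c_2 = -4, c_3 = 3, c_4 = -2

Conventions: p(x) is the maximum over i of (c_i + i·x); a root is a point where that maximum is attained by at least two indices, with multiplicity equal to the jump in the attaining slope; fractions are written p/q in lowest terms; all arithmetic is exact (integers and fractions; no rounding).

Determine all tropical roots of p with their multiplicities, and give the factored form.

hull edge (i=0, c=-1) to (i=1, c=7): slope 8, span 1
hull edge (i=1, c=7) to (i=3, c=3): slope -2, span 2
hull edge (i=3, c=3) to (i=4, c=-2): slope -5, span 1
Factored form: p(x) = -2 ⊗ (x ⊕ (-8)) ⊗ (x ⊕ 2) ⊗ (x ⊕ 2) ⊗ (x ⊕ 5)
Answer: roots = -8 (mult 1), 2 (mult 2), 5 (mult 1)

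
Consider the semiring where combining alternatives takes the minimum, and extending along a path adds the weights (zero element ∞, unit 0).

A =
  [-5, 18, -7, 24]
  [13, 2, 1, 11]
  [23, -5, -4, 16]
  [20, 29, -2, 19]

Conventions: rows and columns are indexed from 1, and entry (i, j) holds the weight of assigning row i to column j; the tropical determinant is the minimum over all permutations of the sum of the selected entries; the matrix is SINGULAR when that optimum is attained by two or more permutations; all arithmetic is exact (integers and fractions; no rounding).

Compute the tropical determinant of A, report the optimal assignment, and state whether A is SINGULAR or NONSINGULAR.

σ = (1, 2, 3, 4): (-5) + 2 + (-4) + 19 = 12
σ = (1, 2, 4, 3): (-5) + 2 + 16 + (-2) = 11
σ = (1, 3, 2, 4): (-5) + 1 + (-5) + 19 = 10
σ = (1, 3, 4, 2): (-5) + 1 + 16 + 29 = 41
σ = (1, 4, 2, 3): (-5) + 11 + (-5) + (-2) = -1
σ = (1, 4, 3, 2): (-5) + 11 + (-4) + 29 = 31
σ = (2, 1, 3, 4): 18 + 13 + (-4) + 19 = 46
σ = (2, 1, 4, 3): 18 + 13 + 16 + (-2) = 45
σ = (2, 3, 1, 4): 18 + 1 + 23 + 19 = 61
σ = (2, 3, 4, 1): 18 + 1 + 16 + 20 = 55
σ = (2, 4, 1, 3): 18 + 11 + 23 + (-2) = 50
σ = (2, 4, 3, 1): 18 + 11 + (-4) + 20 = 45
σ = (3, 1, 2, 4): (-7) + 13 + (-5) + 19 = 20
σ = (3, 1, 4, 2): (-7) + 13 + 16 + 29 = 51
σ = (3, 2, 1, 4): (-7) + 2 + 23 + 19 = 37
σ = (3, 2, 4, 1): (-7) + 2 + 16 + 20 = 31
σ = (3, 4, 1, 2): (-7) + 11 + 23 + 29 = 56
σ = (3, 4, 2, 1): (-7) + 11 + (-5) + 20 = 19
σ = (4, 1, 2, 3): 24 + 13 + (-5) + (-2) = 30
σ = (4, 1, 3, 2): 24 + 13 + (-4) + 29 = 62
σ = (4, 2, 1, 3): 24 + 2 + 23 + (-2) = 47
σ = (4, 2, 3, 1): 24 + 2 + (-4) + 20 = 42
σ = (4, 3, 1, 2): 24 + 1 + 23 + 29 = 77
σ = (4, 3, 2, 1): 24 + 1 + (-5) + 20 = 40
Optimal value attained by: σ = (1, 4, 2, 3).
Answer: det⊕(A) = -1; verdict: NONSINGULAR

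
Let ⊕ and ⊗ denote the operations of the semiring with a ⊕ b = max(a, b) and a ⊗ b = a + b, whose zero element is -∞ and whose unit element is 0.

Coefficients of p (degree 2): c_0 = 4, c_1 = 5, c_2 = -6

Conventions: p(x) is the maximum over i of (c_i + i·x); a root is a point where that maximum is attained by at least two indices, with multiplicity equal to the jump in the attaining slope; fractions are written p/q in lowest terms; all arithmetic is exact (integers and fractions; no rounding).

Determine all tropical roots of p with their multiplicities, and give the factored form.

hull edge (i=0, c=4) to (i=1, c=5): slope 1, span 1
hull edge (i=1, c=5) to (i=2, c=-6): slope -11, span 1
Factored form: p(x) = -6 ⊗ (x ⊕ (-1)) ⊗ (x ⊕ 11)
Answer: roots = -1 (mult 1), 11 (mult 1)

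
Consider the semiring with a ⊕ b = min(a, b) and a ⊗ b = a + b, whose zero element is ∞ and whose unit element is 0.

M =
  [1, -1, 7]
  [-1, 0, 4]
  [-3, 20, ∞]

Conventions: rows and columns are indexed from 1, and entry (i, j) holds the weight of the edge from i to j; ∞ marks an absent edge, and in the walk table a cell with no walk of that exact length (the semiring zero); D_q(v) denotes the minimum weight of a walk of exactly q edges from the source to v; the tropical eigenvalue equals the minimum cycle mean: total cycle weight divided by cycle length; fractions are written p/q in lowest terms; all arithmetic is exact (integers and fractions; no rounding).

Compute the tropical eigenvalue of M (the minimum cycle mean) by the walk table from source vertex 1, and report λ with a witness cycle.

q=0: [0, ∞, ∞]
q=1: [1, -1, 7]
q=2: [-2, -1, 3]
q=3: [-2, -3, 3]
Optimal cycle mean attained by: cycle 1->2->1, total (-1) + (-1), length 2.
Answer: λ = -1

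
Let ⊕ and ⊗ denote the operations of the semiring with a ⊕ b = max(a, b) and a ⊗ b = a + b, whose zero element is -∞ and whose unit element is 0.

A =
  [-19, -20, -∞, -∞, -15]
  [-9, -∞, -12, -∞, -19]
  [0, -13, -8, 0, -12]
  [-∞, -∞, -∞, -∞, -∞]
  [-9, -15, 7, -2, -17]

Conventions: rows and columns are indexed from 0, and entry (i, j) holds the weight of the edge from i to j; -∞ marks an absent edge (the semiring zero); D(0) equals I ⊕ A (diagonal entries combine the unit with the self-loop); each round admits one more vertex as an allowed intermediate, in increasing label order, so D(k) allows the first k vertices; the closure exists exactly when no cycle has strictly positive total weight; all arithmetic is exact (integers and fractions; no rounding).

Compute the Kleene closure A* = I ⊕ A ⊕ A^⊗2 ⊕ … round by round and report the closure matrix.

D(0):
  [0, -20, -∞, -∞, -15]
  [-9, 0, -12, -∞, -19]
  [0, -13, 0, 0, -12]
  [-∞, -∞, -∞, 0, -∞]
  [-9, -15, 7, -2, 0]
D(1):
  [0, -20, -∞, -∞, -15]
  [-9, 0, -12, -∞, -19]
  [0, -13, 0, 0, -12]
  [-∞, -∞, -∞, 0, -∞]
  [-9, -15, 7, -2, 0]
D(2):
  [0, -20, -32, -∞, -15]
  [-9, 0, -12, -∞, -19]
  [0, -13, 0, 0, -12]
  [-∞, -∞, -∞, 0, -∞]
  [-9, -15, 7, -2, 0]
D(3):
  [0, -20, -32, -32, -15]
  [-9, 0, -12, -12, -19]
  [0, -13, 0, 0, -12]
  [-∞, -∞, -∞, 0, -∞]
  [7, -6, 7, 7, 0]
D(4):
  [0, -20, -32, -32, -15]
  [-9, 0, -12, -12, -19]
  [0, -13, 0, 0, -12]
  [-∞, -∞, -∞, 0, -∞]
  [7, -6, 7, 7, 0]
D(5):
  [0, -20, -8, -8, -15]
  [-9, 0, -12, -12, -19]
  [0, -13, 0, 0, -12]
  [-∞, -∞, -∞, 0, -∞]
  [7, -6, 7, 7, 0]
Answer: A* = [[0, -20, -8, -8, -15], [-9, 0, -12, -12, -19], [0, -13, 0, 0, -12], [-∞, -∞, -∞, 0, -∞], [7, -6, 7, 7, 0]]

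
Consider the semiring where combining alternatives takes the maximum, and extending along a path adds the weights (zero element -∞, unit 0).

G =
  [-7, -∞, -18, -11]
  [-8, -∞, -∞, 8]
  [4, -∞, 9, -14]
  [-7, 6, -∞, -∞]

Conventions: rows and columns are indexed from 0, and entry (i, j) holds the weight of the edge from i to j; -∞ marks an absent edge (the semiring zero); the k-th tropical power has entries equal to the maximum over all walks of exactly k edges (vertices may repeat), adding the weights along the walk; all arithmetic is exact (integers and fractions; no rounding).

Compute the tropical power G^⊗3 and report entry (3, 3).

G^⊗2:
  [-14, -5, -9, -18]
  [1, 14, -26, -19]
  [13, -8, 18, -5]
  [-2, -∞, -25, 14]
G^⊗3:
  [-5, -12, 0, 3]
  [6, -13, -17, 22]
  [22, 1, 27, 4]
  [7, 20, -16, -13]
Key observation: the optimum is the walk 3->1->0->3, with weight 6 + (-8) + (-11) = -13.
Optimal value attained by: walk 3->1->0->3.
Answer: (G^⊗3)[3][3] = -13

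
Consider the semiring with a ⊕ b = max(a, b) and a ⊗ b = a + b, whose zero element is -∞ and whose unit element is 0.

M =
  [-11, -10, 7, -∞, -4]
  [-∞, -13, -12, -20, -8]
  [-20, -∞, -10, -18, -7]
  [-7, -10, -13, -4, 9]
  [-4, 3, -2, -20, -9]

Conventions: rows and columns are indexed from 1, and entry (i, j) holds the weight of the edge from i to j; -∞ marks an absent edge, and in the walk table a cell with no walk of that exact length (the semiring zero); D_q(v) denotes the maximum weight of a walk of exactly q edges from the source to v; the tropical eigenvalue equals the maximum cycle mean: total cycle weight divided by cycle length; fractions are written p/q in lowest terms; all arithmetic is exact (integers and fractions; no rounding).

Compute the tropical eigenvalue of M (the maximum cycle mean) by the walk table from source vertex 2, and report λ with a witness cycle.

q=0: [-∞, 0, -∞, -∞, -∞]
q=1: [-∞, -13, -12, -20, -8]
q=2: [-12, -5, -10, -24, -11]
q=3: [-15, -8, -5, -25, -13]
q=4: [-17, -10, -8, -23, -12]
q=5: [-16, -9, -10, -26, -14]
Optimal cycle mean attained by: cycle 1->3->5->1, total 7 + (-7) + (-4), length 3.
Answer: λ = -4/3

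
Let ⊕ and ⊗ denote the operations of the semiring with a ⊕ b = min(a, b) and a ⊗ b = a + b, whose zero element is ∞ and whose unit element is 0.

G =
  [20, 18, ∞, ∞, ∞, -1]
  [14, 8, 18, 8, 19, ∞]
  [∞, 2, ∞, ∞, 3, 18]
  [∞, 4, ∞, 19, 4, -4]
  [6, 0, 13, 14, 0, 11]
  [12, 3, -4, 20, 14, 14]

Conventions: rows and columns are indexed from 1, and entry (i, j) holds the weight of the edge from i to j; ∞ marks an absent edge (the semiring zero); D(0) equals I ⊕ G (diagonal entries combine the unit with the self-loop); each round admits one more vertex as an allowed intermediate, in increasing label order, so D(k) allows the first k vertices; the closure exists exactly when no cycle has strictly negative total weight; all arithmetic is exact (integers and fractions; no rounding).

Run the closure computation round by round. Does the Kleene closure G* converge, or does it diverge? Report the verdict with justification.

D(0):
  [0, 18, ∞, ∞, ∞, -1]
  [14, 0, 18, 8, 19, ∞]
  [∞, 2, 0, ∞, 3, 18]
  [∞, 4, ∞, 0, 4, -4]
  [6, 0, 13, 14, 0, 11]
  [12, 3, -4, 20, 14, 0]
D(1):
  [0, 18, ∞, ∞, ∞, -1]
  [14, 0, 18, 8, 19, 13]
  [∞, 2, 0, ∞, 3, 18]
  [∞, 4, ∞, 0, 4, -4]
  [6, 0, 13, 14, 0, 5]
  [12, 3, -4, 20, 14, 0]
D(2):
  [0, 18, 36, 26, 37, -1]
  [14, 0, 18, 8, 19, 13]
  [16, 2, 0, 10, 3, 15]
  [18, 4, 22, 0, 4, -4]
  [6, 0, 13, 8, 0, 5]
  [12, 3, -4, 11, 14, 0]
D(3):
  [0, 18, 36, 26, 37, -1]
  [14, 0, 18, 8, 19, 13]
  [16, 2, 0, 10, 3, 15]
  [18, 4, 22, 0, 4, -4]
  [6, 0, 13, 8, 0, 5]
  [12, -2, -4, 6, -1, 0]
D(4):
  [0, 18, 36, 26, 30, -1]
  [14, 0, 18, 8, 12, 4]
  [16, 2, 0, 10, 3, 6]
  [18, 4, 22, 0, 4, -4]
  [6, 0, 13, 8, 0, 4]
  [12, -2, -4, 6, -1, 0]
D(5):
  [0, 18, 36, 26, 30, -1]
  [14, 0, 18, 8, 12, 4]
  [9, 2, 0, 10, 3, 6]
  [10, 4, 17, 0, 4, -4]
  [6, 0, 13, 8, 0, 4]
  [5, -2, -4, 6, -1, 0]
D(6):
  [0, -3, -5, 5, -2, -1]
  [9, 0, 0, 8, 3, 4]
  [9, 2, 0, 10, 3, 6]
  [1, -6, -8, 0, -5, -4]
  [6, 0, 0, 8, 0, 4]
  [5, -2, -4, 6, -1, 0]
Key observation: every diagonal entry stays at the unit through all rounds, so no improving cycle exists.
Answer: CONVERGES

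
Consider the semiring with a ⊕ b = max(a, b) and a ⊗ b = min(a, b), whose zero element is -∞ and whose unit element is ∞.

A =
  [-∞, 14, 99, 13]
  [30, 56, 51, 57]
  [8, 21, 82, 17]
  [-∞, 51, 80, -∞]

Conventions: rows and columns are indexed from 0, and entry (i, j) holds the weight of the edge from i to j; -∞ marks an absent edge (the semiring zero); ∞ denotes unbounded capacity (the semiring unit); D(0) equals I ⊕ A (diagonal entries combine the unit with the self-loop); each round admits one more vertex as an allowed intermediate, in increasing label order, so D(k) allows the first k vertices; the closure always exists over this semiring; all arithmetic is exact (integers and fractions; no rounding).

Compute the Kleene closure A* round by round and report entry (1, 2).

D(0):
  [∞, 14, 99, 13]
  [30, ∞, 51, 57]
  [8, 21, ∞, 17]
  [-∞, 51, 80, ∞]
D(1):
  [∞, 14, 99, 13]
  [30, ∞, 51, 57]
  [8, 21, ∞, 17]
  [-∞, 51, 80, ∞]
D(2):
  [∞, 14, 99, 14]
  [30, ∞, 51, 57]
  [21, 21, ∞, 21]
  [30, 51, 80, ∞]
D(3):
  [∞, 21, 99, 21]
  [30, ∞, 51, 57]
  [21, 21, ∞, 21]
  [30, 51, 80, ∞]
D(4):
  [∞, 21, 99, 21]
  [30, ∞, 57, 57]
  [21, 21, ∞, 21]
  [30, 51, 80, ∞]
Answer: A*[1][2] = 57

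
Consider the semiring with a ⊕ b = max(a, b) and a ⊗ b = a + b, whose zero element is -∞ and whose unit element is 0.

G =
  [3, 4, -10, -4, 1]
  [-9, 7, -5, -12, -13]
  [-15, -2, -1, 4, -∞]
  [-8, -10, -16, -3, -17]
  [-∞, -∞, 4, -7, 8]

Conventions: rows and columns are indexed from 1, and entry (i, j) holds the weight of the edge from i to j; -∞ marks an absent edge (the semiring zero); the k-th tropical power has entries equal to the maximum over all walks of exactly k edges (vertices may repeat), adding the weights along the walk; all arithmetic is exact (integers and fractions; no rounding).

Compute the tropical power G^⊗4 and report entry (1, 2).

G^⊗2:
  [6, 11, 5, -1, 9]
  [-2, 14, 2, -1, -5]
  [-4, 5, -2, 3, -13]
  [-5, -3, -13, -6, -7]
  [-11, 2, 12, 8, 16]
G^⊗3:
  [9, 18, 13, 9, 17]
  [5, 21, 9, 6, 3]
  [-1, 12, 0, 2, -3]
  [-2, 4, -3, -9, 1]
  [0, 10, 20, 16, 24]
G^⊗4:
  [12, 25, 21, 17, 25]
  [12, 28, 16, 13, 11]
  [3, 19, 7, 4, 5]
  [1, 11, 5, 1, 9]
  [8, 18, 28, 24, 32]
Key observation: the optimum is the walk 1->2->2->2->2, with weight 4 + 7 + 7 + 7 = 25.
Optimal value attained by: walk 1->2->2->2->2.
Answer: (G^⊗4)[1][2] = 25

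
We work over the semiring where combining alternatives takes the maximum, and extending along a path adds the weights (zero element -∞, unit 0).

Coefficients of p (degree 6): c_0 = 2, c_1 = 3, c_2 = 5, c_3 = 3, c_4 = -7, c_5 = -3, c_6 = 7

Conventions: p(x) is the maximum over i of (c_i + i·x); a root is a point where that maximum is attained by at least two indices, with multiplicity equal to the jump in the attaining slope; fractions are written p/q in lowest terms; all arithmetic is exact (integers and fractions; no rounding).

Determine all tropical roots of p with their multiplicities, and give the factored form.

hull edge (i=0, c=2) to (i=2, c=5): slope 3/2, span 2
hull edge (i=2, c=5) to (i=6, c=7): slope 1/2, span 4
Factored form: p(x) = 7 ⊗ (x ⊕ (-3/2)) ⊗ (x ⊕ (-3/2)) ⊗ (x ⊕ (-1/2)) ⊗ (x ⊕ (-1/2)) ⊗ (x ⊕ (-1/2)) ⊗ (x ⊕ (-1/2))
Answer: roots = -3/2 (mult 2), -1/2 (mult 4)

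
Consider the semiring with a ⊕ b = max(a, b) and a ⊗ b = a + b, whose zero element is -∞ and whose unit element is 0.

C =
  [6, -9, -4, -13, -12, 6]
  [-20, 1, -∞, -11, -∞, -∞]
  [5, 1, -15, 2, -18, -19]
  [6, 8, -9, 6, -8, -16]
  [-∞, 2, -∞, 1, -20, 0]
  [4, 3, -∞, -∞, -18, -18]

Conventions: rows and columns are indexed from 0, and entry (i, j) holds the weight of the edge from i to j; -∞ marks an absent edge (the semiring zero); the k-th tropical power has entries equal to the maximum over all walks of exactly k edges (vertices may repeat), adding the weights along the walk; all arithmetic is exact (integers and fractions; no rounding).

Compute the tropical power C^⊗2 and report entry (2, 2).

C^⊗2:
  [12, 9, 2, -2, -6, 12]
  [-5, 2, -20, -5, -19, -14]
  [11, 10, 1, 8, -6, 11]
  [12, 14, 2, 12, -2, 12]
  [7, 9, -8, 7, -7, -15]
  [10, 4, 0, -8, -8, 10]
Key observation: the optimum is the walk 2->0->2, with weight 5 + (-4) = 1.
Optimal value attained by: walk 2->0->2.
Answer: (C^⊗2)[2][2] = 1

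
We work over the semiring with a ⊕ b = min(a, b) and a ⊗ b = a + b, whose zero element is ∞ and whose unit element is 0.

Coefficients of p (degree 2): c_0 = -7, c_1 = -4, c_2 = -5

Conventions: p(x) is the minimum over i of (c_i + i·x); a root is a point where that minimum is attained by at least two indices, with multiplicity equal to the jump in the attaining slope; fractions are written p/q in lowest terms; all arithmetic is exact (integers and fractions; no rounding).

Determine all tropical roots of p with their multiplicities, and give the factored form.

hull edge (i=0, c=-7) to (i=2, c=-5): slope 1, span 2
Factored form: p(x) = -5 ⊗ (x ⊕ (-1)) ⊗ (x ⊕ (-1))
Answer: roots = -1 (mult 2)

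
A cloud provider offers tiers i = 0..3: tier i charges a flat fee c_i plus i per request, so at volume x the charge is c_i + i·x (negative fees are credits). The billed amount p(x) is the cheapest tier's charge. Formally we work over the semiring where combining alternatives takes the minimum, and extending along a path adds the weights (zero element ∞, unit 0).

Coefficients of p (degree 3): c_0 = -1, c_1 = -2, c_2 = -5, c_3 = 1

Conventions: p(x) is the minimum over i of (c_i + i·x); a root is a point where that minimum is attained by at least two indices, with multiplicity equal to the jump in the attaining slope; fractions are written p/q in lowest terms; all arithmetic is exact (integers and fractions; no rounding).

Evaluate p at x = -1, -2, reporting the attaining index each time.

p(-1) = min(-1+0·(-1)=-1, -2+1·(-1)=-3, -5+2·(-1)=-7, 1+3·(-1)=-2) = -7 (attained by i=2)
p(-2) = min(-1+0·(-2)=-1, -2+1·(-2)=-4, -5+2·(-2)=-9, 1+3·(-2)=-5) = -9 (attained by i=2)
Answer: p(-1) = -7; p(-2) = -9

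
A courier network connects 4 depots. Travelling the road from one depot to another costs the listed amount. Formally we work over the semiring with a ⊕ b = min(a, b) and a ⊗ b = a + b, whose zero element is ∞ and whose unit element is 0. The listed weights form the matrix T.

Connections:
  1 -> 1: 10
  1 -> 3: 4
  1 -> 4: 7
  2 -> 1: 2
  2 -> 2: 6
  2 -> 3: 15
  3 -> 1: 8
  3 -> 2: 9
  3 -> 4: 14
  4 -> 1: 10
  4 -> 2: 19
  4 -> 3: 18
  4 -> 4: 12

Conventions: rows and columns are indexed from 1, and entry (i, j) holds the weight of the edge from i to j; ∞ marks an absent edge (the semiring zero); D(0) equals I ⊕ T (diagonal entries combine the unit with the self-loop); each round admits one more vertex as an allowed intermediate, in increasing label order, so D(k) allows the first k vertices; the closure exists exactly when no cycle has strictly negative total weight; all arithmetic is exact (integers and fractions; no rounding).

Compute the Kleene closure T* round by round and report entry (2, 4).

D(0):
  [0, ∞, 4, 7]
  [2, 0, 15, ∞]
  [8, 9, 0, 14]
  [10, 19, 18, 0]
D(1):
  [0, ∞, 4, 7]
  [2, 0, 6, 9]
  [8, 9, 0, 14]
  [10, 19, 14, 0]
D(2):
  [0, ∞, 4, 7]
  [2, 0, 6, 9]
  [8, 9, 0, 14]
  [10, 19, 14, 0]
D(3):
  [0, 13, 4, 7]
  [2, 0, 6, 9]
  [8, 9, 0, 14]
  [10, 19, 14, 0]
D(4):
  [0, 13, 4, 7]
  [2, 0, 6, 9]
  [8, 9, 0, 14]
  [10, 19, 14, 0]
Answer: T*[2][4] = 9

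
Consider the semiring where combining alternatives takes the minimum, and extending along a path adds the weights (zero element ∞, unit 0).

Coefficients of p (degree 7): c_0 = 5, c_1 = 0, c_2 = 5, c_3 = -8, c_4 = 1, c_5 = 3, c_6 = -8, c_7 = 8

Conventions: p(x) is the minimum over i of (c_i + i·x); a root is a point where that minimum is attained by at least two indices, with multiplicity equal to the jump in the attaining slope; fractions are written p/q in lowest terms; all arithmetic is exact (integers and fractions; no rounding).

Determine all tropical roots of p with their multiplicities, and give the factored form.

hull edge (i=0, c=5) to (i=1, c=0): slope -5, span 1
hull edge (i=1, c=0) to (i=3, c=-8): slope -4, span 2
hull edge (i=3, c=-8) to (i=6, c=-8): slope 0, span 3
hull edge (i=6, c=-8) to (i=7, c=8): slope 16, span 1
Factored form: p(x) = 8 ⊗ (x ⊕ (-16)) ⊗ (x ⊕ 0) ⊗ (x ⊕ 0) ⊗ (x ⊕ 0) ⊗ (x ⊕ 4) ⊗ (x ⊕ 4) ⊗ (x ⊕ 5)
Answer: roots = -16 (mult 1), 0 (mult 3), 4 (mult 2), 5 (mult 1)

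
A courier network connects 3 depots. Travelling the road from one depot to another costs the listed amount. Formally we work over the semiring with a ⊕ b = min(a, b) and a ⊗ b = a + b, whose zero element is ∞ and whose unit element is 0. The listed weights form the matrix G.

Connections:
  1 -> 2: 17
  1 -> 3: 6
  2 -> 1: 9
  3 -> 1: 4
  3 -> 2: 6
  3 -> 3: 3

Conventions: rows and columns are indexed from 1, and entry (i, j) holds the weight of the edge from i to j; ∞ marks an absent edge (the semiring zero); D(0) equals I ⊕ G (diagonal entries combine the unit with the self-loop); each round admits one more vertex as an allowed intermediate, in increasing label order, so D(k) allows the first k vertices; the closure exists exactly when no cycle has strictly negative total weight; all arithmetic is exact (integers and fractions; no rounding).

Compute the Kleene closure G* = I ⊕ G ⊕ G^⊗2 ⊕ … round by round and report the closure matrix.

D(0):
  [0, 17, 6]
  [9, 0, ∞]
  [4, 6, 0]
D(1):
  [0, 17, 6]
  [9, 0, 15]
  [4, 6, 0]
D(2):
  [0, 17, 6]
  [9, 0, 15]
  [4, 6, 0]
D(3):
  [0, 12, 6]
  [9, 0, 15]
  [4, 6, 0]
Answer: G* = [[0, 12, 6], [9, 0, 15], [4, 6, 0]]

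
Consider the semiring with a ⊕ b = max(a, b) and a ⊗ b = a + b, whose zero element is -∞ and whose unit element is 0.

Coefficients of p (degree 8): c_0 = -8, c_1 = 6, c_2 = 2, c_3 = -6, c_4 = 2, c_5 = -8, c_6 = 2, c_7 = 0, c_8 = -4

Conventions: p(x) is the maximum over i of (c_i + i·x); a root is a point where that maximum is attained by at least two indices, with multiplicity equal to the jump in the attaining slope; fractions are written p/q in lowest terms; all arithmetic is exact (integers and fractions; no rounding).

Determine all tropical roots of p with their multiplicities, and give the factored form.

hull edge (i=0, c=-8) to (i=1, c=6): slope 14, span 1
hull edge (i=1, c=6) to (i=6, c=2): slope -4/5, span 5
hull edge (i=6, c=2) to (i=7, c=0): slope -2, span 1
hull edge (i=7, c=0) to (i=8, c=-4): slope -4, span 1
Factored form: p(x) = -4 ⊗ (x ⊕ (-14)) ⊗ (x ⊕ 4/5) ⊗ (x ⊕ 4/5) ⊗ (x ⊕ 4/5) ⊗ (x ⊕ 4/5) ⊗ (x ⊕ 4/5) ⊗ (x ⊕ 2) ⊗ (x ⊕ 4)
Answer: roots = -14 (mult 1), 4/5 (mult 5), 2 (mult 1), 4 (mult 1)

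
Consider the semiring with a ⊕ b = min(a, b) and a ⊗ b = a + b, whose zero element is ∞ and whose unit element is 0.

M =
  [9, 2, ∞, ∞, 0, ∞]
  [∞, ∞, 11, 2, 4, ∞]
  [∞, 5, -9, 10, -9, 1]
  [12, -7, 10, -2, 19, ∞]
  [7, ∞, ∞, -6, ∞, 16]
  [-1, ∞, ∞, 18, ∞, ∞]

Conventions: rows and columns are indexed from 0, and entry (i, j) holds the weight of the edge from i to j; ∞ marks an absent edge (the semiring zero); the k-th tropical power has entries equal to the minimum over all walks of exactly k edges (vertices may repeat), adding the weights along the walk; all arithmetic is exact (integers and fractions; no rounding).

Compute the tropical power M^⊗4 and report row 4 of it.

M^⊗2:
  [7, 11, 13, -6, 6, 16]
  [11, -5, 2, -2, 2, 12]
  [-2, -4, -18, -15, -18, -8]
  [10, -9, 1, -5, -3, 11]
  [6, -13, 4, -8, 7, ∞]
  [8, 1, 28, 16, -1, ∞]
M^⊗3:
  [6, -13, 4, -8, 4, 14]
  [9, -9, -7, -4, -7, 3]
  [-11, -22, -27, -24, -27, -17]
  [4, -12, -8, -9, -8, 2]
  [4, -15, -5, -11, -9, 5]
  [6, 9, 12, -7, 5, 15]
M^⊗4:
  [4, -15, -5, -11, -9, 5]
  [0, -11, -16, -13, -16, -6]
  [-20, -31, -36, -33, -36, -26]
  [-1, -16, -17, -14, -17, -7]
  [-2, -18, -14, -15, -14, -4]
  [5, -14, 3, -9, 3, 13]
Answer: row 4 of M^⊗4 = [-2, -18, -14, -15, -14, -4]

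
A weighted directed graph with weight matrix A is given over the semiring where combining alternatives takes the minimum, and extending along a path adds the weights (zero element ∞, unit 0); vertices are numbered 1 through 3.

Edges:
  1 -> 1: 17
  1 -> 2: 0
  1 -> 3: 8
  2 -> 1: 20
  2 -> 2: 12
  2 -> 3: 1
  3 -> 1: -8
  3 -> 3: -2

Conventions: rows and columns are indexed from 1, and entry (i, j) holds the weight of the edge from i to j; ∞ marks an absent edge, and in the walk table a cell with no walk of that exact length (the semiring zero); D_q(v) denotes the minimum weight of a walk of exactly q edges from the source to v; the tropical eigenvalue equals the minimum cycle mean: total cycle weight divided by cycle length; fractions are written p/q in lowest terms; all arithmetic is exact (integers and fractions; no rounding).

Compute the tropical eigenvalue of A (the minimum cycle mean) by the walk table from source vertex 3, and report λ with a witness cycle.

q=0: [∞, ∞, 0]
q=1: [-8, ∞, -2]
q=2: [-10, -8, -4]
q=3: [-12, -10, -7]
Optimal cycle mean attained by: cycle 1->2->3->1, total 0 + 1 + (-8), length 3.
Answer: λ = -7/3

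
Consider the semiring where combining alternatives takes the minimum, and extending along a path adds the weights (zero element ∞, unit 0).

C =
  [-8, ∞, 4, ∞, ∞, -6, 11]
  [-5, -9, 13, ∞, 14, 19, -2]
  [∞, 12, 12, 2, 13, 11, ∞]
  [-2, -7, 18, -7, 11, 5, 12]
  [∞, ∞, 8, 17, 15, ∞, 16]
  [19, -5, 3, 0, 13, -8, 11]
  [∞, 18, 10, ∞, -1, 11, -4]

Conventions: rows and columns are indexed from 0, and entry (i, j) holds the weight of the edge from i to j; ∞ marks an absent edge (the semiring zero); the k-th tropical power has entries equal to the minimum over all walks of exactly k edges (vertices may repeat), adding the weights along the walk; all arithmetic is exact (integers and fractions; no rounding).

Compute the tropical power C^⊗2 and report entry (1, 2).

C^⊗2:
  [-16, -11, -4, -6, 7, -14, 3]
  [-14, -18, -1, 15, -3, -11, -11]
  [0, -5, 14, -5, 13, 3, 10]
  [-12, -16, 2, -14, 4, -8, -9]
  [15, 10, 20, 10, 15, 19, 12]
  [-10, -14, -5, -8, 5, -16, -7]
  [13, 6, 6, 11, -5, 3, -8]
Key observation: the optimum is the walk 1->0->2, with weight (-5) + 4 = -1.
Optimal value attained by: walk 1->0->2.
Answer: (C^⊗2)[1][2] = -1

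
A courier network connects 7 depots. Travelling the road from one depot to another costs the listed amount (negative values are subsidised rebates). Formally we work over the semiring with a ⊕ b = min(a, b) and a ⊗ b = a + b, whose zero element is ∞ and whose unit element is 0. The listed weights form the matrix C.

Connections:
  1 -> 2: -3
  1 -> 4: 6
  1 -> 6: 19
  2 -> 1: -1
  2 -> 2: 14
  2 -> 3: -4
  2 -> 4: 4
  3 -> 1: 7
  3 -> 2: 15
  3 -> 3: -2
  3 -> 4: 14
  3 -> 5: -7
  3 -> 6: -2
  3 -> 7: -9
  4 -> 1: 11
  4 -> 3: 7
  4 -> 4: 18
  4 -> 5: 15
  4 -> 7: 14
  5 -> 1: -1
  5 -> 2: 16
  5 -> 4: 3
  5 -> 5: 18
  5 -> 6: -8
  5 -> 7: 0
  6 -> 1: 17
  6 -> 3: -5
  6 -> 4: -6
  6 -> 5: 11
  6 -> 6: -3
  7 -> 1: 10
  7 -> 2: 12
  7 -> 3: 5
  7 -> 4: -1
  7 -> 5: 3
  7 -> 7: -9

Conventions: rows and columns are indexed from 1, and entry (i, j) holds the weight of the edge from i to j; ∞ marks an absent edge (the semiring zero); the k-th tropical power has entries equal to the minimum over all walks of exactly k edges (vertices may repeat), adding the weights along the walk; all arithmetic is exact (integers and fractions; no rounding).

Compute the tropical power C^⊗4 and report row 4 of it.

C^⊗2:
  [-4, 11, -7, 1, 21, 16, 20]
  [3, -4, -6, 5, -11, -6, -13]
  [-8, 3, -7, -10, -9, -15, -18]
  [14, 8, 5, 13, 0, 5, -2]
  [9, -4, -13, -14, 3, -11, -9]
  [2, 10, -8, -9, -12, -7, -14]
  [1, 3, -4, -10, -6, -5, -18]
C^⊗3:
  [0, -7, -9, 2, -14, -9, -16]
  [-12, -1, -11, -14, -13, -19, -22]
  [-10, -11, -20, -21, -15, -18, -27]
  [-1, 10, 0, -3, -2, -8, -11]
  [-6, 2, -16, -17, -20, -15, -22]
  [-13, -2, -12, -15, -15, -20, -23]
  [-8, -6, -13, -19, -15, -14, -27]
C^⊗4:
  [-15, -4, -14, -17, -16, -22, -25]
  [-14, -15, -24, -25, -19, -22, -31]
  [-17, -15, -23, -28, -27, -23, -36]
  [-3, -4, -13, -14, -8, -11, -20]
  [-21, -10, -20, -23, -23, -28, -31]
  [-16, -16, -25, -26, -20, -23, -32]
  [-17, -15, -22, -28, -24, -23, -36]
Answer: row 4 of C^⊗4 = [-3, -4, -13, -14, -8, -11, -20]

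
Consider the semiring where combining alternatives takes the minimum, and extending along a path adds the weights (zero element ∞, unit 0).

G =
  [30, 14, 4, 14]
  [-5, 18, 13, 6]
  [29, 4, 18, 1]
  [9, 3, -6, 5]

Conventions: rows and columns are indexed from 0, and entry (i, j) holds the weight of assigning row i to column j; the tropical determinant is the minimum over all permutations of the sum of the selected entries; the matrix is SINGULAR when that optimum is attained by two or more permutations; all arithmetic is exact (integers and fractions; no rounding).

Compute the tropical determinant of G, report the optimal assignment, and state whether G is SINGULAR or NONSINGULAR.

σ = (0, 1, 2, 3): 30 + 18 + 18 + 5 = 71
σ = (0, 1, 3, 2): 30 + 18 + 1 + (-6) = 43
σ = (0, 2, 1, 3): 30 + 13 + 4 + 5 = 52
σ = (0, 2, 3, 1): 30 + 13 + 1 + 3 = 47
σ = (0, 3, 1, 2): 30 + 6 + 4 + (-6) = 34
σ = (0, 3, 2, 1): 30 + 6 + 18 + 3 = 57
σ = (1, 0, 2, 3): 14 + (-5) + 18 + 5 = 32
σ = (1, 0, 3, 2): 14 + (-5) + 1 + (-6) = 4
σ = (1, 2, 0, 3): 14 + 13 + 29 + 5 = 61
σ = (1, 2, 3, 0): 14 + 13 + 1 + 9 = 37
σ = (1, 3, 0, 2): 14 + 6 + 29 + (-6) = 43
σ = (1, 3, 2, 0): 14 + 6 + 18 + 9 = 47
σ = (2, 0, 1, 3): 4 + (-5) + 4 + 5 = 8
σ = (2, 0, 3, 1): 4 + (-5) + 1 + 3 = 3
σ = (2, 1, 0, 3): 4 + 18 + 29 + 5 = 56
σ = (2, 1, 3, 0): 4 + 18 + 1 + 9 = 32
σ = (2, 3, 0, 1): 4 + 6 + 29 + 3 = 42
σ = (2, 3, 1, 0): 4 + 6 + 4 + 9 = 23
σ = (3, 0, 1, 2): 14 + (-5) + 4 + (-6) = 7
σ = (3, 0, 2, 1): 14 + (-5) + 18 + 3 = 30
σ = (3, 1, 0, 2): 14 + 18 + 29 + (-6) = 55
σ = (3, 1, 2, 0): 14 + 18 + 18 + 9 = 59
σ = (3, 2, 0, 1): 14 + 13 + 29 + 3 = 59
σ = (3, 2, 1, 0): 14 + 13 + 4 + 9 = 40
Optimal value attained by: σ = (2, 0, 3, 1).
Answer: det⊕(G) = 3; verdict: NONSINGULAR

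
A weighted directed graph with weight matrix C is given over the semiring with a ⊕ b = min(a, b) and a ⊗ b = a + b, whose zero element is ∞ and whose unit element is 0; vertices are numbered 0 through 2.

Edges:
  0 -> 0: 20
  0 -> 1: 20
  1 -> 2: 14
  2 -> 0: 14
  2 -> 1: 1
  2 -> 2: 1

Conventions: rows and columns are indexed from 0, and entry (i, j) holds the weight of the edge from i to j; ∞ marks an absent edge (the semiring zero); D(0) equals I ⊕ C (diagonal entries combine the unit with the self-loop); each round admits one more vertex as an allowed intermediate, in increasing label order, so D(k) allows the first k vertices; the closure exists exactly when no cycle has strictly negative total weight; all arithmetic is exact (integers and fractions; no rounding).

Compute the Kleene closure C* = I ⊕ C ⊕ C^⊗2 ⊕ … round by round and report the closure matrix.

D(0):
  [0, 20, ∞]
  [∞, 0, 14]
  [14, 1, 0]
D(1):
  [0, 20, ∞]
  [∞, 0, 14]
  [14, 1, 0]
D(2):
  [0, 20, 34]
  [∞, 0, 14]
  [14, 1, 0]
D(3):
  [0, 20, 34]
  [28, 0, 14]
  [14, 1, 0]
Answer: C* = [[0, 20, 34], [28, 0, 14], [14, 1, 0]]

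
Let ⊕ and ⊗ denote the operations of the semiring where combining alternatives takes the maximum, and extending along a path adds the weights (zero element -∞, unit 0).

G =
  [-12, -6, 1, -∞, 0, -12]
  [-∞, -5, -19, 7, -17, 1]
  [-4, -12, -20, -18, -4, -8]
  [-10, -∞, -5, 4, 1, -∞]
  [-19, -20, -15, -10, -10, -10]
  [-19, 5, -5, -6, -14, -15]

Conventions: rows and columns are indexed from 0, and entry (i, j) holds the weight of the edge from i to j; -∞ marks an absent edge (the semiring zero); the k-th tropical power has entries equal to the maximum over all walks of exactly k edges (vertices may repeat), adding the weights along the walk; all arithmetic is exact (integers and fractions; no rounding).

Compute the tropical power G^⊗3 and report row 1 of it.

G^⊗2:
  [-3, -7, -11, 1, -3, -5]
  [-3, 6, 2, 11, 8, -4]
  [-16, -3, -3, -5, -4, -11]
  [-6, -16, -1, 8, 5, -9]
  [-19, -5, -15, -6, -9, -19]
  [-9, 0, -11, 12, -5, 6]
G^⊗3:
  [-9, 0, -2, 5, 2, -6]
  [1, 1, 6, 15, 12, 7]
  [-7, -6, -10, 4, -4, -2]
  [-2, -4, 3, 12, 9, -5]
  [-16, -10, -11, 2, -5, -4]
  [2, 11, 7, 16, 13, 1]
Answer: row 1 of G^⊗3 = [1, 1, 6, 15, 12, 7]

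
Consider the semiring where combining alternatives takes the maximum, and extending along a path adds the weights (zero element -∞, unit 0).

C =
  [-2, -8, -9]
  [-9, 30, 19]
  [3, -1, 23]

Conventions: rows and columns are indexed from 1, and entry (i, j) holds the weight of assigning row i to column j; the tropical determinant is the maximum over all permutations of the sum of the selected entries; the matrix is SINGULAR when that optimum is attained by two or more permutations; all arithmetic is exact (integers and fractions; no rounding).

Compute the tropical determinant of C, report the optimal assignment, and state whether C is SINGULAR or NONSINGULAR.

σ = (1, 2, 3): (-2) + 30 + 23 = 51
σ = (1, 3, 2): (-2) + 19 + (-1) = 16
σ = (2, 1, 3): (-8) + (-9) + 23 = 6
σ = (2, 3, 1): (-8) + 19 + 3 = 14
σ = (3, 1, 2): (-9) + (-9) + (-1) = -19
σ = (3, 2, 1): (-9) + 30 + 3 = 24
Optimal value attained by: σ = (1, 2, 3).
Answer: det⊕(C) = 51; verdict: NONSINGULAR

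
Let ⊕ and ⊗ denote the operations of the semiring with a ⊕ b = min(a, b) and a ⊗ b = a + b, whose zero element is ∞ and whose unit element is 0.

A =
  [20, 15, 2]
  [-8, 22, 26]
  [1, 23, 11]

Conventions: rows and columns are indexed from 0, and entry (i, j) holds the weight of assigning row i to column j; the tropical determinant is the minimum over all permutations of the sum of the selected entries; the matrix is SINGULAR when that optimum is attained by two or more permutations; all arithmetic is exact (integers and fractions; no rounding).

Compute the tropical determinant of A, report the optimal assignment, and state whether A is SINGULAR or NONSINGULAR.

σ = (0, 1, 2): 20 + 22 + 11 = 53
σ = (0, 2, 1): 20 + 26 + 23 = 69
σ = (1, 0, 2): 15 + (-8) + 11 = 18
σ = (1, 2, 0): 15 + 26 + 1 = 42
σ = (2, 0, 1): 2 + (-8) + 23 = 17
σ = (2, 1, 0): 2 + 22 + 1 = 25
Optimal value attained by: σ = (2, 0, 1).
Answer: det⊕(A) = 17; verdict: NONSINGULAR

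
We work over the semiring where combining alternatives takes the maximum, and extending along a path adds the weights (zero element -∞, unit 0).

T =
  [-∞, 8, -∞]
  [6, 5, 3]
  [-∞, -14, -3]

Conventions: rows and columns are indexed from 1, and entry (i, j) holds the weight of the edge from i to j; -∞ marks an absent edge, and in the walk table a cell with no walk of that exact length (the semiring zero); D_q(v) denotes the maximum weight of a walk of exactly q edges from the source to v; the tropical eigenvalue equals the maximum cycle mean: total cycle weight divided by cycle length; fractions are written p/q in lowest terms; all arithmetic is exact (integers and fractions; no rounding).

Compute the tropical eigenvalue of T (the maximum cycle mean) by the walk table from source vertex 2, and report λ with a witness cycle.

q=0: [-∞, 0, -∞]
q=1: [6, 5, 3]
q=2: [11, 14, 8]
q=3: [20, 19, 17]
Optimal cycle mean attained by: cycle 1->2->1, total 8 + 6, length 2.
Answer: λ = 7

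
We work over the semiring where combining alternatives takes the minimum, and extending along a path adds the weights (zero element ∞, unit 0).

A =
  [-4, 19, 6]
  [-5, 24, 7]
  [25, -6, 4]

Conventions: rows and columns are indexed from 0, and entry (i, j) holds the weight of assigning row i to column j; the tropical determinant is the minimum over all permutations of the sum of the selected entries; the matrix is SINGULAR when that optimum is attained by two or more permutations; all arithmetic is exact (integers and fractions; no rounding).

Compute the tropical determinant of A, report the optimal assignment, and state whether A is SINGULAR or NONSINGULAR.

σ = (0, 1, 2): (-4) + 24 + 4 = 24
σ = (0, 2, 1): (-4) + 7 + (-6) = -3
σ = (1, 0, 2): 19 + (-5) + 4 = 18
σ = (1, 2, 0): 19 + 7 + 25 = 51
σ = (2, 0, 1): 6 + (-5) + (-6) = -5
σ = (2, 1, 0): 6 + 24 + 25 = 55
Optimal value attained by: σ = (2, 0, 1).
Answer: det⊕(A) = -5; verdict: NONSINGULAR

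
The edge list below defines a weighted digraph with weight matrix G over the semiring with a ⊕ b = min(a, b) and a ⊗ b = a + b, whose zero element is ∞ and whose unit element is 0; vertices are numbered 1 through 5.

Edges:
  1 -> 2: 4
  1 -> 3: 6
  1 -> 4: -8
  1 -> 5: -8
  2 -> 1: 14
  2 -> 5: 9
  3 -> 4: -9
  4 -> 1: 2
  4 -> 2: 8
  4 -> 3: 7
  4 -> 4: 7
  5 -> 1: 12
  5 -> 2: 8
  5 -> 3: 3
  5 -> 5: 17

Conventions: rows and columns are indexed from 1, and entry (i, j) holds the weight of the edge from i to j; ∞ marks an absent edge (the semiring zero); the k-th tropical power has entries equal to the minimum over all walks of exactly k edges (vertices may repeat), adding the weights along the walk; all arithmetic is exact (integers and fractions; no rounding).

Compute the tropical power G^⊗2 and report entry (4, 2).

G^⊗2:
  [-6, 0, -5, -3, 9]
  [21, 17, 12, 6, 6]
  [-7, -1, -2, -2, ∞]
  [9, 6, 8, -6, -6]
  [22, 16, 18, -6, 4]
Key observation: the optimum is the walk 4->1->2, with weight 2 + 4 = 6.
Optimal value attained by: walk 4->1->2.
Answer: (G^⊗2)[4][2] = 6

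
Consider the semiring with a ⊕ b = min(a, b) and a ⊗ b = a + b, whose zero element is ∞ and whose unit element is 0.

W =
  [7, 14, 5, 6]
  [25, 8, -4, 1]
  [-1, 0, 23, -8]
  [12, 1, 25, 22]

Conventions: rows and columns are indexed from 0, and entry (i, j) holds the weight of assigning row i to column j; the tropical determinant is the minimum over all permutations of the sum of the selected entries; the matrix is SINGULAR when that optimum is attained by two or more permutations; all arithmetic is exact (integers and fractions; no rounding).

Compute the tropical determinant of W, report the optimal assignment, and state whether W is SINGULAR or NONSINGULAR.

σ = (0, 1, 2, 3): 7 + 8 + 23 + 22 = 60
σ = (0, 1, 3, 2): 7 + 8 + (-8) + 25 = 32
σ = (0, 2, 1, 3): 7 + (-4) + 0 + 22 = 25
σ = (0, 2, 3, 1): 7 + (-4) + (-8) + 1 = -4
σ = (0, 3, 1, 2): 7 + 1 + 0 + 25 = 33
σ = (0, 3, 2, 1): 7 + 1 + 23 + 1 = 32
σ = (1, 0, 2, 3): 14 + 25 + 23 + 22 = 84
σ = (1, 0, 3, 2): 14 + 25 + (-8) + 25 = 56
σ = (1, 2, 0, 3): 14 + (-4) + (-1) + 22 = 31
σ = (1, 2, 3, 0): 14 + (-4) + (-8) + 12 = 14
σ = (1, 3, 0, 2): 14 + 1 + (-1) + 25 = 39
σ = (1, 3, 2, 0): 14 + 1 + 23 + 12 = 50
σ = (2, 0, 1, 3): 5 + 25 + 0 + 22 = 52
σ = (2, 0, 3, 1): 5 + 25 + (-8) + 1 = 23
σ = (2, 1, 0, 3): 5 + 8 + (-1) + 22 = 34
σ = (2, 1, 3, 0): 5 + 8 + (-8) + 12 = 17
σ = (2, 3, 0, 1): 5 + 1 + (-1) + 1 = 6
σ = (2, 3, 1, 0): 5 + 1 + 0 + 12 = 18
σ = (3, 0, 1, 2): 6 + 25 + 0 + 25 = 56
σ = (3, 0, 2, 1): 6 + 25 + 23 + 1 = 55
σ = (3, 1, 0, 2): 6 + 8 + (-1) + 25 = 38
σ = (3, 1, 2, 0): 6 + 8 + 23 + 12 = 49
σ = (3, 2, 0, 1): 6 + (-4) + (-1) + 1 = 2
σ = (3, 2, 1, 0): 6 + (-4) + 0 + 12 = 14
Optimal value attained by: σ = (0, 2, 3, 1).
Answer: det⊕(W) = -4; verdict: NONSINGULAR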